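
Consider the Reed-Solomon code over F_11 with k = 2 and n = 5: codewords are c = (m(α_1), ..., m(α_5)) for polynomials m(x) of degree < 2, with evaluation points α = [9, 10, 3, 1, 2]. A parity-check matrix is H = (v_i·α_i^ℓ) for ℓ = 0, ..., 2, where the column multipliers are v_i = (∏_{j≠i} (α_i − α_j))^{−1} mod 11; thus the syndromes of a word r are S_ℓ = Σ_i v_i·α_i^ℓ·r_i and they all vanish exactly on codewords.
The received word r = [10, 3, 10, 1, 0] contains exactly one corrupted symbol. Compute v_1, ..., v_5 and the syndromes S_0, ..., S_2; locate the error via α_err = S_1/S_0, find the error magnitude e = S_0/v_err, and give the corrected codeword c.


S = (10, 2, 7), error at position 1, error magnitude e = 6, c = [4, 3, 10, 1, 0].

Step 1: column multipliers v_i = (∏_{j≠i}(α_i − α_j))^{−1} mod 11.
  i = 1 (α = 9): (9−10)(9−3)(9−1)(9−2) = (−1)·6·8·7 = −336 ≡ 5, so v_1 = 5^{−1} = 9 (mod 11).
  i = 2 (α = 10): (10−9)(10−3)(10−1)(10−2) = 1·7·9·8 = 504 ≡ 9, so v_2 = 9^{−1} = 5 (mod 11).
  i = 3 (α = 3): (3−9)(3−10)(3−1)(3−2) = (−6)·(−7)·2·1 = 84 ≡ 7, so v_3 = 7^{−1} = 8 (mod 11).
  i = 4 (α = 1): (1−9)(1−10)(1−3)(1−2) = (−8)·(−9)·(−2)·(−1) = 144 ≡ 1, so v_4 = 1^{−1} = 1 (mod 11).
  i = 5 (α = 2): (2−9)(2−10)(2−3)(2−1) = (−7)·(−8)·(−1)·1 = −56 ≡ 10, so v_5 = 10^{−1} = 10 (mod 11).
  v = [9, 5, 8, 1, 10].
Step 2: syndromes of r = [10, 3, 10, 1, 0] (all sums mod 11).
  S_0 = Σ v_i r_i = 9·10 + 5·3 + 8·10 + 1·1 + 10·0 = 186 ≡ 10.
  S_1 = Σ v_i α_i r_i = 9·9·10 + 5·10·3 + 8·3·10 + 1·1·1 + 10·2·0 = 1201 ≡ 2.
  α_i^2 mod 11 = [4, 1, 9, 1, 4].
  S_2 = Σ v_i α_i^2 r_i = 9·4·10 + 5·1·3 + 8·9·10 + 1·1·1 + 10·4·0 = 1096 ≡ 7.
  S = (10, 2, 7) ≠ 0, so r is not a codeword (an error is present).
Step 3: locate the error. For a single error e at position i, S_ℓ = v_i·e·α_i^ℓ, so α_err = S_1/S_0.
  S_0^{−1} = 10^{−1} = 10 (mod 11), so α_err = 2·10 = 20 ≡ 9 = α_1. Error position i = 1.
  Consistency check: S_2/S_1 = 7·6 = 42 ≡ 9 = α_err ✓ (single-error assumption holds).
Step 4: error magnitude e = S_0/v_1 = S_0·∏_{j≠1}(α_1 − α_j) = 10·5 = 50 ≡ 6 (mod 11).
Step 5: correct position 1: c_1 = r_1 − e = 10 − 6 ≡ 4 (mod 11). Hence c = [4, 3, 10, 1, 0].
  Check: interpolating c through the α_i gives m(x) = 2 + 10·x (degree < 2) with m(α_i) = c_i for every i, so c is indeed a codeword.


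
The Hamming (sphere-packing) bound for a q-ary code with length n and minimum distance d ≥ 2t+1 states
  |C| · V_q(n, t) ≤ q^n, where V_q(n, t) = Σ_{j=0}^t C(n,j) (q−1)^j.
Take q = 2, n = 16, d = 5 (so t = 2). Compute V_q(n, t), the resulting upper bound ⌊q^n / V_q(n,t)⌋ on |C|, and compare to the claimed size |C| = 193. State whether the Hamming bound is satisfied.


V_q(n, t) = 137, q^n = 65536, Hamming bound = 478, |C| = 193 ≤ bound (satisfied).

Step 1: Compute V_q(n, t) = Σ_{j=0}^2 C(n, j) (q−1)^j.
  j = 0: C(16,0)·(1)^0 = 1·1 = 1.
  j = 1: C(16,1)·(1)^1 = 16·1 = 16.
  j = 2: C(16,2)·(1)^2 = 120·1 = 120.
  V_q(n, t) = 1 + 16 + 120 = 137.
Step 2: q^n = 2^16 = 65536.
Step 3: Hamming bound ⌊q^n / V_q(n,t)⌋ = ⌊65536/137⌋ = 478.
Step 4: Compare |C| = 193 to 478: satisfied.
The claimed |C| lies below the Hamming bound.


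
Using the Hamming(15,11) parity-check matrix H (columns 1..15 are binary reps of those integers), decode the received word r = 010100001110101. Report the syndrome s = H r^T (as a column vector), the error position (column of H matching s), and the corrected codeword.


s = (1, 1, 0, 0)^T, error position = 12, corrected codeword c = 010100001111101

Compute s = H r^T mod 2 one row at a time:
  s_1 = 0 + 1 + 1 + 1 + 0 + 1 + 0 + 1 = 5 ≡ 1 (mod 2).
  s_2 = 1 + 0 + 0 + 0 + 0 + 1 + 0 + 1 = 3 ≡ 1 (mod 2).
  s_3 = 1 + 0 + 0 + 0 + 1 + 1 + 0 + 1 = 4 ≡ 0 (mod 2).
  s_4 = 0 + 0 + 0 + 0 + 1 + 1 + 1 + 1 = 4 ≡ 0 (mod 2).
s = (1, 1, 0, 0)^T — this equals column 12 of H (binary 1100), so error is at position 12.
Correct: flip bit 12 of r = 010100001110101 to get c = 010100001111101.


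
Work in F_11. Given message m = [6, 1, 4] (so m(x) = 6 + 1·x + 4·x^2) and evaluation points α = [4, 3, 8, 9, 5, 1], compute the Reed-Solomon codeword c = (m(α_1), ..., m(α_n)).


c = [8, 1, 6, 9, 1, 0]

Message polynomial: m(x) = 6 + 1·x + 4·x^2 (mod 11).
For each evaluation point α_i, compute m(α_i) mod 11:
  α_1 = 4: Horner steps 4 → 6 → 8, so m(4) = 8.
  α_2 = 3: Horner steps 4 → 2 → 1, so m(3) = 1.
  α_3 = 8: Horner steps 4 → 0 → 6, so m(8) = 6.
  α_4 = 9: Horner steps 4 → 4 → 9, so m(9) = 9.
  α_5 = 5: Horner steps 4 → 10 → 1, so m(5) = 1.
  α_6 = 1: Horner steps 4 → 5 → 0, so m(1) = 0.
Codeword c = [8, 1, 6, 9, 1, 0] ∈ F_11^6.


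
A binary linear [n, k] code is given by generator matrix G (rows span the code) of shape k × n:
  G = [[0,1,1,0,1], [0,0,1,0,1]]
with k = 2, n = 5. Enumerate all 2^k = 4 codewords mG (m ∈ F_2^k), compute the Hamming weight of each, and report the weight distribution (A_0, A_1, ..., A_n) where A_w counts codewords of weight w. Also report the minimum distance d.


Weight distribution: A_0 = 1, A_1 = 1, A_2 = 1, A_3 = 1. Minimum distance d = 1.

Enumerate all 2^2 = 4 messages m ∈ F_2^2.
For each, compute codeword c = mG in F_2^5, then tally its weight.
  m = 00 → c = 00000, weight = 0.
  m = 10 → c = 01101, weight = 3.
  m = 01 → c = 00101, weight = 2.
  m = 11 → c = 01000, weight = 1.
Tally weights:
  weight 0: 1 codewords.
  weight 1: 1 codewords.
  weight 2: 1 codewords.
  weight 3: 1 codewords.
Minimum distance d = smallest w > 0 with A_w > 0 = 1.
Sanity: Σ A_w = 4 = 2^2 = 4 ✓.


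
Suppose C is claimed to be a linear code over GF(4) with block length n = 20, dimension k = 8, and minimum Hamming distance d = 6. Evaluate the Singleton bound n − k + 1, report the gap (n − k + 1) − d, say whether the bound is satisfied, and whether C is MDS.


Singleton RHS = n − k + 1 = 13, slack = 7, bound satisfied, not MDS.

Singleton bound: d ≤ n − k + 1.
Here n = 20, k = 8, so n − k + 1 = 13.
Given d = 6, check d ≤ 13: YES.
Slack = (n − k + 1) − d = 7.
The code is NOT MDS (slack = 7 > 0).
Description: the claimed parameters are [20, 8, 6]_4; such a code would be non-MDS.


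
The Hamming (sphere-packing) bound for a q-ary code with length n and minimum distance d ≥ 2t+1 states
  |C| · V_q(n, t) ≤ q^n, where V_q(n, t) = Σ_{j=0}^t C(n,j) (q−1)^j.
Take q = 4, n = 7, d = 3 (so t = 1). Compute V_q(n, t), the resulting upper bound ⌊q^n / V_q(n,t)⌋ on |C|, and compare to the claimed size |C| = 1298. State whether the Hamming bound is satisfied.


V_q(n, t) = 22, q^n = 16384, Hamming bound = 744, |C| = 1298 > bound (violated).

Step 1: Compute V_q(n, t) = Σ_{j=0}^1 C(n, j) (q−1)^j.
  j = 0: C(7,0)·(3)^0 = 1·1 = 1.
  j = 1: C(7,1)·(3)^1 = 7·3 = 21.
  V_q(n, t) = 1 + 21 = 22.
Step 2: q^n = 4^7 = 16384.
Step 3: Hamming bound ⌊q^n / V_q(n,t)⌋ = ⌊16384/22⌋ = 744.
Step 4: Compare |C| = 1298 to 744: violated.
The claimed |C| lies above the Hamming bound, so no 4-ary code of length 7 with d ≥ 3 can have 1298 codewords.


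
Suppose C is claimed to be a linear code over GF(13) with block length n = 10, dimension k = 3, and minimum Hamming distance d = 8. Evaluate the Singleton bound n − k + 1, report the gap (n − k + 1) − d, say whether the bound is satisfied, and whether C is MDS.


Singleton RHS = n − k + 1 = 8, slack = 0, bound satisfied, MDS.

Singleton bound: d ≤ n − k + 1.
Here n = 10, k = 3, so n − k + 1 = 8.
Given d = 8, check d ≤ 8: YES.
Slack = (n − k + 1) − d = 0.
The code is MDS (slack = 0).
Description: the claimed parameters are [10, 3, 8]_13; such a code would be MDS (meets Singleton bound).


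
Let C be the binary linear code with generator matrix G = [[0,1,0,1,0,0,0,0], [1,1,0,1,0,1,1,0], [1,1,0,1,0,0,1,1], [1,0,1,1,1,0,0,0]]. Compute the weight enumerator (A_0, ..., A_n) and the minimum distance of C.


Weight distribution: A_0 = 1, A_2 = 2, A_3 = 2, A_4 = 3, A_5 = 6, A_6 = 2. Minimum distance d = 2.

Enumerate all 2^4 = 16 messages m ∈ F_2^4.
For each, compute codeword c = mG in F_2^8, then tally its weight.
  m = 0000 → c = 00000000, weight = 0.
  m = 1000 → c = 01010000, weight = 2.
  m = 0100 → c = 11010110, weight = 5.
  m = 1100 → c = 10000110, weight = 3.
  m = 0010 → c = 11010011, weight = 5.
  m = 1010 → c = 10000011, weight = 3.
  m = 0110 → c = 00000101, weight = 2.
  m = 1110 → c = 01010101, weight = 4.
  m = 0001 → c = 10111000, weight = 4.
  m = 1001 → c = 11101000, weight = 4.
  m = 0101 → c = 01101110, weight = 5.
  m = 1101 → c = 00111110, weight = 5.
  m = 0011 → c = 01101011, weight = 5.
  m = 1011 → c = 00111011, weight = 5.
  m = 0111 → c = 10111101, weight = 6.
  m = 1111 → c = 11101101, weight = 6.
Tally weights:
  weight 0: 1 codewords.
  weight 2: 2 codewords.
  weight 3: 2 codewords.
  weight 4: 3 codewords.
  weight 5: 6 codewords.
  weight 6: 2 codewords.
Minimum distance d = smallest w > 0 with A_w > 0 = 2.
Sanity: Σ A_w = 16 = 2^4 = 16 ✓.


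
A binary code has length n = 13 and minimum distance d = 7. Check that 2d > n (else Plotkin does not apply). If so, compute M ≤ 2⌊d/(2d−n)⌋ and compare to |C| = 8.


Plotkin bound M ≤ 14; given |C| = 8 ≤ bound (satisfied).

Check applicability: 2d = 14, n = 13.
2d − n = 1 > 0, so Plotkin applies.
Compute d/(2d−n) = 7/1 ≈ 7.0000.
⌊d/(2d−n)⌋ = 7.
Plotkin bound: M ≤ 2·7 = 14.
Given |C| = 8, check: satisfied.
This |C| is below the Plotkin bound.


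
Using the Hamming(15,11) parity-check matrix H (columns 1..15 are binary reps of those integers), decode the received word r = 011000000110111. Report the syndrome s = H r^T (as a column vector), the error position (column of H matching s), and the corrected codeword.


s = (1, 1, 0, 0)^T, error position = 12, corrected codeword c = 011000000111111

Compute s = H r^T mod 2 one row at a time:
  s_1 = 0 + 0 + 1 + 1 + 0 + 1 + 1 + 1 = 5 ≡ 1 (mod 2).
  s_2 = 0 + 0 + 0 + 0 + 0 + 1 + 1 + 1 = 3 ≡ 1 (mod 2).
  s_3 = 1 + 1 + 0 + 0 + 1 + 1 + 1 + 1 = 6 ≡ 0 (mod 2).
  s_4 = 0 + 1 + 0 + 0 + 0 + 1 + 1 + 1 = 4 ≡ 0 (mod 2).
s = (1, 1, 0, 0)^T — this equals column 12 of H (binary 1100), so error is at position 12.
Correct: flip bit 12 of r = 011000000110111 to get c = 011000000111111.


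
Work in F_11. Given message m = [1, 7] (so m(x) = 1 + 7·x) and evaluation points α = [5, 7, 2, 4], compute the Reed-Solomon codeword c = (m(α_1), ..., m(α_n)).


c = [3, 6, 4, 7]

Message polynomial: m(x) = 1 + 7·x (mod 11).
For each evaluation point α_i, compute m(α_i) mod 11:
  α_1 = 5: Horner steps 7 → 3, so m(5) = 3.
  α_2 = 7: Horner steps 7 → 6, so m(7) = 6.
  α_3 = 2: Horner steps 7 → 4, so m(2) = 4.
  α_4 = 4: Horner steps 7 → 7, so m(4) = 7.
Codeword c = [3, 6, 4, 7] ∈ F_11^4.


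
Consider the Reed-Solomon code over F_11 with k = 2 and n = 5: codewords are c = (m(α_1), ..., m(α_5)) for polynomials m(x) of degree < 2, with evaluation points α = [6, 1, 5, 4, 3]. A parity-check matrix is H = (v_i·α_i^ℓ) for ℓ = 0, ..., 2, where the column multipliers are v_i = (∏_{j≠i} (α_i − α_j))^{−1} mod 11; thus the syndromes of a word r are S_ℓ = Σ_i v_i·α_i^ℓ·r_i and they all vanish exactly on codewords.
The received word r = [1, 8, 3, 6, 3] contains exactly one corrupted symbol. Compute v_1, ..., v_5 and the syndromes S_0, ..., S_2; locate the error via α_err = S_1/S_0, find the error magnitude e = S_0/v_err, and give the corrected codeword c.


S = (9, 1, 5), error at position 3, error magnitude e = 5, c = [1, 8, 9, 6, 3].

Step 1: column multipliers v_i = (∏_{j≠i}(α_i − α_j))^{−1} mod 11.
  i = 1 (α = 6): (6−1)(6−5)(6−4)(6−3) = 5·1·2·3 = 30 ≡ 8, so v_1 = 8^{−1} = 7 (mod 11).
  i = 2 (α = 1): (1−6)(1−5)(1−4)(1−3) = (−5)·(−4)·(−3)·(−2) = 120 ≡ 10, so v_2 = 10^{−1} = 10 (mod 11).
  i = 3 (α = 5): (5−6)(5−1)(5−4)(5−3) = (−1)·4·1·2 = −8 ≡ 3, so v_3 = 3^{−1} = 4 (mod 11).
  i = 4 (α = 4): (4−6)(4−1)(4−5)(4−3) = (−2)·3·(−1)·1 = 6 ≡ 6, so v_4 = 6^{−1} = 2 (mod 11).
  i = 5 (α = 3): (3−6)(3−1)(3−5)(3−4) = (−3)·2·(−2)·(−1) = −12 ≡ 10, so v_5 = 10^{−1} = 10 (mod 11).
  v = [7, 10, 4, 2, 10].
Step 2: syndromes of r = [1, 8, 3, 6, 3] (all sums mod 11).
  S_0 = Σ v_i r_i = 7·1 + 10·8 + 4·3 + 2·6 + 10·3 = 141 ≡ 9.
  S_1 = Σ v_i α_i r_i = 7·6·1 + 10·1·8 + 4·5·3 + 2·4·6 + 10·3·3 = 320 ≡ 1.
  α_i^2 mod 11 = [3, 1, 3, 5, 9].
  S_2 = Σ v_i α_i^2 r_i = 7·3·1 + 10·1·8 + 4·3·3 + 2·5·6 + 10·9·3 = 467 ≡ 5.
  S = (9, 1, 5) ≠ 0, so r is not a codeword (an error is present).
Step 3: locate the error. For a single error e at position i, S_ℓ = v_i·e·α_i^ℓ, so α_err = S_1/S_0.
  S_0^{−1} = 9^{−1} = 5 (mod 11), so α_err = 1·5 = 5 ≡ 5 = α_3. Error position i = 3.
  Consistency check: S_2/S_1 = 5·1 = 5 ≡ 5 = α_err ✓ (single-error assumption holds).
Step 4: error magnitude e = S_0/v_3 = S_0·∏_{j≠3}(α_3 − α_j) = 9·3 = 27 ≡ 5 (mod 11).
Step 5: correct position 3: c_3 = r_3 − e = 3 − 5 ≡ 9 (mod 11). Hence c = [1, 8, 9, 6, 3].
  Check: interpolating c through the α_i gives m(x) = 5 + 3·x (degree < 2) with m(α_i) = c_i for every i, so c is indeed a codeword.


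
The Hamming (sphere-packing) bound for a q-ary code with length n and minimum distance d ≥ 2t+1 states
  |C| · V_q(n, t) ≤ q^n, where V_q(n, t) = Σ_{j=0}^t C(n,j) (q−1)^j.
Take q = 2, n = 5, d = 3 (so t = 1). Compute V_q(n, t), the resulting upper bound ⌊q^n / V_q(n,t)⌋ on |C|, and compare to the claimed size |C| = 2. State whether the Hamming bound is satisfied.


V_q(n, t) = 6, q^n = 32, Hamming bound = 5, |C| = 2 ≤ bound (satisfied).

Step 1: Compute V_q(n, t) = Σ_{j=0}^1 C(n, j) (q−1)^j.
  j = 0: C(5,0)·(1)^0 = 1·1 = 1.
  j = 1: C(5,1)·(1)^1 = 5·1 = 5.
  V_q(n, t) = 1 + 5 = 6.
Step 2: q^n = 2^5 = 32.
Step 3: Hamming bound ⌊q^n / V_q(n,t)⌋ = ⌊32/6⌋ = 5.
Step 4: Compare |C| = 2 to 5: satisfied.
The claimed |C| lies below the Hamming bound.


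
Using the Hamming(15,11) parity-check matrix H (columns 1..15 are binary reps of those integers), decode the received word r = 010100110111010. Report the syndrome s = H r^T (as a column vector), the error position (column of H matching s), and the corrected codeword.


s = (1, 0, 1, 0)^T, error position = 10, corrected codeword c = 010100110011010

Compute s = H r^T mod 2 one row at a time:
  s_1 = 1 + 0 + 1 + 1 + 1 + 0 + 1 + 0 = 5 ≡ 1 (mod 2).
  s_2 = 1 + 0 + 0 + 1 + 1 + 0 + 1 + 0 = 4 ≡ 0 (mod 2).
  s_3 = 1 + 0 + 0 + 1 + 1 + 1 + 1 + 0 = 5 ≡ 1 (mod 2).
  s_4 = 0 + 0 + 0 + 1 + 0 + 1 + 0 + 0 = 2 ≡ 0 (mod 2).
s = (1, 0, 1, 0)^T — this equals column 10 of H (binary 1010), so error is at position 10.
Correct: flip bit 10 of r = 010100110111010 to get c = 010100110011010.


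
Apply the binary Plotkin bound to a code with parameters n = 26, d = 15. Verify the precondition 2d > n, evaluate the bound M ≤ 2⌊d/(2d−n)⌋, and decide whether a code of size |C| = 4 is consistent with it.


Plotkin bound M ≤ 6; given |C| = 4 ≤ bound (satisfied).

Check applicability: 2d = 30, n = 26.
2d − n = 4 > 0, so Plotkin applies.
Compute d/(2d−n) = 15/4 ≈ 3.7500.
⌊d/(2d−n)⌋ = 3.
Plotkin bound: M ≤ 2·3 = 6.
Given |C| = 4, check: satisfied.
This |C| is below the Plotkin bound.


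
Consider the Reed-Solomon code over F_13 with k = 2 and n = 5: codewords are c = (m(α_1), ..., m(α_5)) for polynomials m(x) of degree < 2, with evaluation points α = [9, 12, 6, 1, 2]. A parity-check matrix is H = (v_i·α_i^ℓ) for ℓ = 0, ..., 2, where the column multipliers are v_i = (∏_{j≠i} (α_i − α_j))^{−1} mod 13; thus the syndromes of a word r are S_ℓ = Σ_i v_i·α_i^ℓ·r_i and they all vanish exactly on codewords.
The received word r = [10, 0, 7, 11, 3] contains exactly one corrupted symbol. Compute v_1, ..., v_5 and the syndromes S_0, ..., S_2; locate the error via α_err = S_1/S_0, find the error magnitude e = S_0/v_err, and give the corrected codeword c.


S = (2, 2, 2), error at position 4, error magnitude e = 9, c = [10, 0, 7, 2, 3].

Step 1: column multipliers v_i = (∏_{j≠i}(α_i − α_j))^{−1} mod 13.
  i = 1 (α = 9): (9−12)(9−6)(9−1)(9−2) = (−3)·3·8·7 = −504 ≡ 3, so v_1 = 3^{−1} = 9 (mod 13).
  i = 2 (α = 12): (12−9)(12−6)(12−1)(12−2) = 3·6·11·10 = 1980 ≡ 4, so v_2 = 4^{−1} = 10 (mod 13).
  i = 3 (α = 6): (6−9)(6−12)(6−1)(6−2) = (−3)·(−6)·5·4 = 360 ≡ 9, so v_3 = 9^{−1} = 3 (mod 13).
  i = 4 (α = 1): (1−9)(1−12)(1−6)(1−2) = (−8)·(−11)·(−5)·(−1) = 440 ≡ 11, so v_4 = 11^{−1} = 6 (mod 13).
  i = 5 (α = 2): (2−9)(2−12)(2−6)(2−1) = (−7)·(−10)·(−4)·1 = −280 ≡ 6, so v_5 = 6^{−1} = 11 (mod 13).
  v = [9, 10, 3, 6, 11].
Step 2: syndromes of r = [10, 0, 7, 11, 3] (all sums mod 13).
  S_0 = Σ v_i r_i = 9·10 + 10·0 + 3·7 + 6·11 + 11·3 = 210 ≡ 2.
  S_1 = Σ v_i α_i r_i = 9·9·10 + 10·12·0 + 3·6·7 + 6·1·11 + 11·2·3 = 1068 ≡ 2.
  α_i^2 mod 13 = [3, 1, 10, 1, 4].
  S_2 = Σ v_i α_i^2 r_i = 9·3·10 + 10·1·0 + 3·10·7 + 6·1·11 + 11·4·3 = 678 ≡ 2.
  S = (2, 2, 2) ≠ 0, so r is not a codeword (an error is present).
Step 3: locate the error. For a single error e at position i, S_ℓ = v_i·e·α_i^ℓ, so α_err = S_1/S_0.
  S_0^{−1} = 2^{−1} = 7 (mod 13), so α_err = 2·7 = 14 ≡ 1 = α_4. Error position i = 4.
  Consistency check: S_2/S_1 = 2·7 = 14 ≡ 1 = α_err ✓ (single-error assumption holds).
Step 4: error magnitude e = S_0/v_4 = S_0·∏_{j≠4}(α_4 − α_j) = 2·11 = 22 ≡ 9 (mod 13).
Step 5: correct position 4: c_4 = r_4 − e = 11 − 9 ≡ 2 (mod 13). Hence c = [10, 0, 7, 2, 3].
  Check: interpolating c through the α_i gives m(x) = 1 + 1·x (degree < 2) with m(α_i) = c_i for every i, so c is indeed a codeword.


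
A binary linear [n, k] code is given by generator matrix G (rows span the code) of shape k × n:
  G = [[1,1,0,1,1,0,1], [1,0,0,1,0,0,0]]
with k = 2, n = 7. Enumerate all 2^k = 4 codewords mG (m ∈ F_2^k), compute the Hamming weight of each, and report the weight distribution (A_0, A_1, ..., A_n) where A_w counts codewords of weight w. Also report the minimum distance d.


Weight distribution: A_0 = 1, A_2 = 1, A_3 = 1, A_5 = 1. Minimum distance d = 2.

Enumerate all 2^2 = 4 messages m ∈ F_2^2.
For each, compute codeword c = mG in F_2^7, then tally its weight.
  m = 00 → c = 0000000, weight = 0.
  m = 10 → c = 1101101, weight = 5.
  m = 01 → c = 1001000, weight = 2.
  m = 11 → c = 0100101, weight = 3.
Tally weights:
  weight 0: 1 codewords.
  weight 2: 1 codewords.
  weight 3: 1 codewords.
  weight 5: 1 codewords.
Minimum distance d = smallest w > 0 with A_w > 0 = 2.
Sanity: Σ A_w = 4 = 2^2 = 4 ✓.


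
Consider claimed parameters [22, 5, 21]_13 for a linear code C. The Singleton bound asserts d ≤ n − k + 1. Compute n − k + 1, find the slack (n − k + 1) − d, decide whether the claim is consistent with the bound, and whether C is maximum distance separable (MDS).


Singleton RHS = n − k + 1 = 18, slack = -3, bound violated (no such code; not MDS).

Singleton bound: d ≤ n − k + 1.
Here n = 22, k = 5, so n − k + 1 = 18.
Given d = 21, check d ≤ 18: NO.
Slack = (n − k + 1) − d = -3.
The slack is negative: d = 21 exceeds n − k + 1 = 18 by 3, so the Singleton bound is violated and no linear [22, 5, 21]_13 code can exist. In particular it is not MDS (MDS requires d = n − k + 1 exactly).
Description: the claimed parameters are [22, 5, 21]_13; such a code would be impossible (violates the Singleton bound).


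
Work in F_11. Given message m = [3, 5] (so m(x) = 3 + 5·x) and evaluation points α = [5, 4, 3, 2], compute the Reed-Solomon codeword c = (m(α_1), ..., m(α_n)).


c = [6, 1, 7, 2]

Message polynomial: m(x) = 3 + 5·x (mod 11).
For each evaluation point α_i, compute m(α_i) mod 11:
  α_1 = 5: Horner steps 5 → 6, so m(5) = 6.
  α_2 = 4: Horner steps 5 → 1, so m(4) = 1.
  α_3 = 3: Horner steps 5 → 7, so m(3) = 7.
  α_4 = 2: Horner steps 5 → 2, so m(2) = 2.
Codeword c = [6, 1, 7, 2] ∈ F_11^4.


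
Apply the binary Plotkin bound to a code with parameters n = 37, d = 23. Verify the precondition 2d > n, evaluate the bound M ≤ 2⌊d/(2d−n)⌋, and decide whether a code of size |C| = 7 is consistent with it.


Plotkin bound M ≤ 4; given |C| = 7 > bound (violated).

Check applicability: 2d = 46, n = 37.
2d − n = 9 > 0, so Plotkin applies.
Compute d/(2d−n) = 23/9 ≈ 2.5556.
⌊d/(2d−n)⌋ = 2.
Plotkin bound: M ≤ 2·2 = 4.
Given |C| = 7, check: VIOLATED.
This |C| is above the Plotkin bound, so no binary code with n = 37, d = 23 and 7 codewords exists.


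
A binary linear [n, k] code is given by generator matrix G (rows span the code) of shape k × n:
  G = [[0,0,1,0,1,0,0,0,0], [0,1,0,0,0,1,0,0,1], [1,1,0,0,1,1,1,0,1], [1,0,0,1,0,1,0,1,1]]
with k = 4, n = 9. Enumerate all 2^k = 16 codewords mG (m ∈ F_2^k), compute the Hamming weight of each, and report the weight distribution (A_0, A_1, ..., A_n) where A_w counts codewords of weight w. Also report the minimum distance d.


Weight distribution: A_0 = 1, A_2 = 1, A_3 = 3, A_4 = 1, A_5 = 4, A_6 = 5, A_7 = 1. Minimum distance d = 2.

Enumerate all 2^4 = 16 messages m ∈ F_2^4.
For each, compute codeword c = mG in F_2^9, then tally its weight.
  m = 0000 → c = 000000000, weight = 0.
  m = 1000 → c = 001010000, weight = 2.
  m = 0100 → c = 010001001, weight = 3.
  m = 1100 → c = 011011001, weight = 5.
  m = 0010 → c = 110011101, weight = 6.
  m = 1010 → c = 111001101, weight = 6.
  m = 0110 → c = 100010100, weight = 3.
  m = 1110 → c = 101000100, weight = 3.
  m = 0001 → c = 100101011, weight = 5.
  m = 1001 → c = 101111011, weight = 7.
  m = 0101 → c = 110100010, weight = 4.
  m = 1101 → c = 111110010, weight = 6.
  m = 0011 → c = 010110110, weight = 5.
  m = 1011 → c = 011100110, weight = 5.
  m = 0111 → c = 000111111, weight = 6.
  m = 1111 → c = 001101111, weight = 6.
Tally weights:
  weight 0: 1 codewords.
  weight 2: 1 codewords.
  weight 3: 3 codewords.
  weight 4: 1 codewords.
  weight 5: 4 codewords.
  weight 6: 5 codewords.
  weight 7: 1 codewords.
Minimum distance d = smallest w > 0 with A_w > 0 = 2.
Sanity: Σ A_w = 16 = 2^4 = 16 ✓.


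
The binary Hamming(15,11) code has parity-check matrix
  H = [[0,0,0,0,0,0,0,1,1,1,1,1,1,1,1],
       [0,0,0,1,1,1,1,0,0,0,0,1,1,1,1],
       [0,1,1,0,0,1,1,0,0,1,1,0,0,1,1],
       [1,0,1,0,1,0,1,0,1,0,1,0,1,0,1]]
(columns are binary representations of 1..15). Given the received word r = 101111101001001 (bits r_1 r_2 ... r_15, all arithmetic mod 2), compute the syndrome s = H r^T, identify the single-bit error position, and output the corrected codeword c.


s = (1, 0, 0, 0)^T, error position = 8, corrected codeword c = 101111111001001

Compute s = H r^T mod 2 one row at a time:
  s_1 = 0 + 1 + 0 + 0 + 1 + 0 + 0 + 1 = 3 ≡ 1 (mod 2).
  s_2 = 1 + 1 + 1 + 1 + 1 + 0 + 0 + 1 = 6 ≡ 0 (mod 2).
  s_3 = 0 + 1 + 1 + 1 + 0 + 0 + 0 + 1 = 4 ≡ 0 (mod 2).
  s_4 = 1 + 1 + 1 + 1 + 1 + 0 + 0 + 1 = 6 ≡ 0 (mod 2).
s = (1, 0, 0, 0)^T — this equals column 8 of H (binary 1000), so error is at position 8.
Correct: flip bit 8 of r = 101111101001001 to get c = 101111111001001.


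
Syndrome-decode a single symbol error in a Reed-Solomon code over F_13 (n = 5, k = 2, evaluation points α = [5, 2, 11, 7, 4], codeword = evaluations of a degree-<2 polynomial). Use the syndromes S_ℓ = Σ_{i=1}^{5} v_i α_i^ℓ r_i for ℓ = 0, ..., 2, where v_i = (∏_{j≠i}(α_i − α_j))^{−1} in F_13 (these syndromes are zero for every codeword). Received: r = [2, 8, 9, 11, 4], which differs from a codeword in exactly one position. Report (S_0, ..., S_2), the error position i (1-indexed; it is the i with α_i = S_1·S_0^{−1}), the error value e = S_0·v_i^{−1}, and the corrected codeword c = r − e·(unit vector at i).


S = (8, 10, 6), error at position 3, error magnitude e = 6, c = [2, 8, 3, 11, 4].

Step 1: column multipliers v_i = (∏_{j≠i}(α_i − α_j))^{−1} mod 13.
  i = 1 (α = 5): (5−2)(5−11)(5−7)(5−4) = 3·(−6)·(−2)·1 = 36 ≡ 10, so v_1 = 10^{−1} = 4 (mod 13).
  i = 2 (α = 2): (2−5)(2−11)(2−7)(2−4) = (−3)·(−9)·(−5)·(−2) = 270 ≡ 10, so v_2 = 10^{−1} = 4 (mod 13).
  i = 3 (α = 11): (11−5)(11−2)(11−7)(11−4) = 6·9·4·7 = 1512 ≡ 4, so v_3 = 4^{−1} = 10 (mod 13).
  i = 4 (α = 7): (7−5)(7−2)(7−11)(7−4) = 2·5·(−4)·3 = −120 ≡ 10, so v_4 = 10^{−1} = 4 (mod 13).
  i = 5 (α = 4): (4−5)(4−2)(4−11)(4−7) = (−1)·2·(−7)·(−3) = −42 ≡ 10, so v_5 = 10^{−1} = 4 (mod 13).
  v = [4, 4, 10, 4, 4].
Step 2: syndromes of r = [2, 8, 9, 11, 4] (all sums mod 13).
  S_0 = Σ v_i r_i = 4·2 + 4·8 + 10·9 + 4·11 + 4·4 = 190 ≡ 8.
  S_1 = Σ v_i α_i r_i = 4·5·2 + 4·2·8 + 10·11·9 + 4·7·11 + 4·4·4 = 1466 ≡ 10.
  α_i^2 mod 13 = [12, 4, 4, 10, 3].
  S_2 = Σ v_i α_i^2 r_i = 4·12·2 + 4·4·8 + 10·4·9 + 4·10·11 + 4·3·4 = 1072 ≡ 6.
  S = (8, 10, 6) ≠ 0, so r is not a codeword (an error is present).
Step 3: locate the error. For a single error e at position i, S_ℓ = v_i·e·α_i^ℓ, so α_err = S_1/S_0.
  S_0^{−1} = 8^{−1} = 5 (mod 13), so α_err = 10·5 = 50 ≡ 11 = α_3. Error position i = 3.
  Consistency check: S_2/S_1 = 6·4 = 24 ≡ 11 = α_err ✓ (single-error assumption holds).
Step 4: error magnitude e = S_0/v_3 = S_0·∏_{j≠3}(α_3 − α_j) = 8·4 = 32 ≡ 6 (mod 13).
Step 5: correct position 3: c_3 = r_3 − e = 9 − 6 ≡ 3 (mod 13). Hence c = [2, 8, 3, 11, 4].
  Check: interpolating c through the α_i gives m(x) = 12 + 11·x (degree < 2) with m(α_i) = c_i for every i, so c is indeed a codeword.


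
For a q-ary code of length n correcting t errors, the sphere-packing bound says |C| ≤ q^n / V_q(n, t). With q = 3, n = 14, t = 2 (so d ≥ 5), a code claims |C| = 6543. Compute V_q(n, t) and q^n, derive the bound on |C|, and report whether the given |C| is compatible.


V_q(n, t) = 393, q^n = 4782969, Hamming bound = 12170, |C| = 6543 ≤ bound (satisfied).

Step 1: Compute V_q(n, t) = Σ_{j=0}^2 C(n, j) (q−1)^j.
  j = 0: C(14,0)·(2)^0 = 1·1 = 1.
  j = 1: C(14,1)·(2)^1 = 14·2 = 28.
  j = 2: C(14,2)·(2)^2 = 91·4 = 364.
  V_q(n, t) = 1 + 28 + 364 = 393.
Step 2: q^n = 3^14 = 4782969.
Step 3: Hamming bound ⌊q^n / V_q(n,t)⌋ = ⌊4782969/393⌋ = 12170.
Step 4: Compare |C| = 6543 to 12170: satisfied.
The claimed |C| lies below the Hamming bound.


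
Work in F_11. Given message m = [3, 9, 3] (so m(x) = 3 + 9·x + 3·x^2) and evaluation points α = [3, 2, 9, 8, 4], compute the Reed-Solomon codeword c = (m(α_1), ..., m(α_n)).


c = [2, 0, 8, 3, 10]

Message polynomial: m(x) = 3 + 9·x + 3·x^2 (mod 11).
For each evaluation point α_i, compute m(α_i) mod 11:
  α_1 = 3: Horner steps 3 → 7 → 2, so m(3) = 2.
  α_2 = 2: Horner steps 3 → 4 → 0, so m(2) = 0.
  α_3 = 9: Horner steps 3 → 3 → 8, so m(9) = 8.
  α_4 = 8: Horner steps 3 → 0 → 3, so m(8) = 3.
  α_5 = 4: Horner steps 3 → 10 → 10, so m(4) = 10.
Codeword c = [2, 0, 8, 3, 10] ∈ F_11^5.


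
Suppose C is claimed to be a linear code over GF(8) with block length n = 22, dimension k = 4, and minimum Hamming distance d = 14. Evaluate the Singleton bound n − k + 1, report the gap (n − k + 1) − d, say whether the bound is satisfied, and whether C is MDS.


Singleton RHS = n − k + 1 = 19, slack = 5, bound satisfied, not MDS.

Singleton bound: d ≤ n − k + 1.
Here n = 22, k = 4, so n − k + 1 = 19.
Given d = 14, check d ≤ 19: YES.
Slack = (n − k + 1) − d = 5.
The code is NOT MDS (slack = 5 > 0).
Description: the claimed parameters are [22, 4, 14]_8; such a code would be non-MDS.


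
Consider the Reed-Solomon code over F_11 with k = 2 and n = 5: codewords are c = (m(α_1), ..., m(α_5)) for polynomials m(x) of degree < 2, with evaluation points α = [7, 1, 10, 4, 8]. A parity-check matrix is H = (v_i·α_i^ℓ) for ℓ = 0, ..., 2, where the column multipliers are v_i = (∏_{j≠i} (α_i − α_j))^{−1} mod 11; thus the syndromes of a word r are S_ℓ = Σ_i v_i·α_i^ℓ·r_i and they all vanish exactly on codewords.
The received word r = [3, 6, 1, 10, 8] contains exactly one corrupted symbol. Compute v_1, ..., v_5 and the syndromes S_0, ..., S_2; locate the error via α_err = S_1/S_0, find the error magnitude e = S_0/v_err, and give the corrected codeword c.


S = (1, 10, 1), error at position 3, error magnitude e = 5, c = [3, 6, 7, 10, 8].

Step 1: column multipliers v_i = (∏_{j≠i}(α_i − α_j))^{−1} mod 11.
  i = 1 (α = 7): (7−1)(7−10)(7−4)(7−8) = 6·(−3)·3·(−1) = 54 ≡ 10, so v_1 = 10^{−1} = 10 (mod 11).
  i = 2 (α = 1): (1−7)(1−10)(1−4)(1−8) = (−6)·(−9)·(−3)·(−7) = 1134 ≡ 1, so v_2 = 1^{−1} = 1 (mod 11).
  i = 3 (α = 10): (10−7)(10−1)(10−4)(10−8) = 3·9·6·2 = 324 ≡ 5, so v_3 = 5^{−1} = 9 (mod 11).
  i = 4 (α = 4): (4−7)(4−1)(4−10)(4−8) = (−3)·3·(−6)·(−4) = −216 ≡ 4, so v_4 = 4^{−1} = 3 (mod 11).
  i = 5 (α = 8): (8−7)(8−1)(8−10)(8−4) = 1·7·(−2)·4 = −56 ≡ 10, so v_5 = 10^{−1} = 10 (mod 11).
  v = [10, 1, 9, 3, 10].
Step 2: syndromes of r = [3, 6, 1, 10, 8] (all sums mod 11).
  S_0 = Σ v_i r_i = 10·3 + 1·6 + 9·1 + 3·10 + 10·8 = 155 ≡ 1.
  S_1 = Σ v_i α_i r_i = 10·7·3 + 1·1·6 + 9·10·1 + 3·4·10 + 10·8·8 = 1066 ≡ 10.
  α_i^2 mod 11 = [5, 1, 1, 5, 9].
  S_2 = Σ v_i α_i^2 r_i = 10·5·3 + 1·1·6 + 9·1·1 + 3·5·10 + 10·9·8 = 1035 ≡ 1.
  S = (1, 10, 1) ≠ 0, so r is not a codeword (an error is present).
Step 3: locate the error. For a single error e at position i, S_ℓ = v_i·e·α_i^ℓ, so α_err = S_1/S_0.
  S_0^{−1} = 1^{−1} = 1 (mod 11), so α_err = 10·1 = 10 ≡ 10 = α_3. Error position i = 3.
  Consistency check: S_2/S_1 = 1·10 = 10 ≡ 10 = α_err ✓ (single-error assumption holds).
Step 4: error magnitude e = S_0/v_3 = S_0·∏_{j≠3}(α_3 − α_j) = 1·5 = 5 ≡ 5 (mod 11).
Step 5: correct position 3: c_3 = r_3 − e = 1 − 5 ≡ 7 (mod 11). Hence c = [3, 6, 7, 10, 8].
  Check: interpolating c through the α_i gives m(x) = 1 + 5·x (degree < 2) with m(α_i) = c_i for every i, so c is indeed a codeword.


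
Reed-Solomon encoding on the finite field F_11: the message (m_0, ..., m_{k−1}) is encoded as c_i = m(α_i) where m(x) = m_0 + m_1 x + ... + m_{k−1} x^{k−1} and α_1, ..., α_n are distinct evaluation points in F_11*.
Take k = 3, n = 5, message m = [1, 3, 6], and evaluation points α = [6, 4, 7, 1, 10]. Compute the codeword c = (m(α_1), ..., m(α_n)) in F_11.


c = [4, 10, 8, 10, 4]

Message polynomial: m(x) = 1 + 3·x + 6·x^2 (mod 11).
For each evaluation point α_i, compute m(α_i) mod 11:
  α_1 = 6: Horner steps 6 → 6 → 4, so m(6) = 4.
  α_2 = 4: Horner steps 6 → 5 → 10, so m(4) = 10.
  α_3 = 7: Horner steps 6 → 1 → 8, so m(7) = 8.
  α_4 = 1: Horner steps 6 → 9 → 10, so m(1) = 10.
  α_5 = 10: Horner steps 6 → 8 → 4, so m(10) = 4.
Codeword c = [4, 10, 8, 10, 4] ∈ F_11^5.


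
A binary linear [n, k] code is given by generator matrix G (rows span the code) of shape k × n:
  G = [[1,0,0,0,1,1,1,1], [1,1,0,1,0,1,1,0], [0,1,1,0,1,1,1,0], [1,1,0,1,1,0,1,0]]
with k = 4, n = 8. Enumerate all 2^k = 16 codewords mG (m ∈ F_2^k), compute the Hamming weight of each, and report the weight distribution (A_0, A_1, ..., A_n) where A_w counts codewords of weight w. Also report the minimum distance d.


Weight distribution: A_0 = 1, A_2 = 1, A_3 = 2, A_4 = 5, A_5 = 6, A_6 = 1. Minimum distance d = 2.

Enumerate all 2^4 = 16 messages m ∈ F_2^4.
For each, compute codeword c = mG in F_2^8, then tally its weight.
  m = 0000 → c = 00000000, weight = 0.
  m = 1000 → c = 10001111, weight = 5.
  m = 0100 → c = 11010110, weight = 5.
  m = 1100 → c = 01011001, weight = 4.
  m = 0010 → c = 01101110, weight = 5.
  m = 1010 → c = 11100001, weight = 4.
  m = 0110 → c = 10111000, weight = 4.
  m = 1110 → c = 00110111, weight = 5.
  m = 0001 → c = 11011010, weight = 5.
  m = 1001 → c = 01010101, weight = 4.
  m = 0101 → c = 00001100, weight = 2.
  m = 1101 → c = 10000011, weight = 3.
  m = 0011 → c = 10110100, weight = 4.
  m = 1011 → c = 00111011, weight = 5.
  m = 0111 → c = 01100010, weight = 3.
  m = 1111 → c = 11101101, weight = 6.
Tally weights:
  weight 0: 1 codewords.
  weight 2: 1 codewords.
  weight 3: 2 codewords.
  weight 4: 5 codewords.
  weight 5: 6 codewords.
  weight 6: 1 codewords.
Minimum distance d = smallest w > 0 with A_w > 0 = 2.
Sanity: Σ A_w = 16 = 2^4 = 16 ✓.


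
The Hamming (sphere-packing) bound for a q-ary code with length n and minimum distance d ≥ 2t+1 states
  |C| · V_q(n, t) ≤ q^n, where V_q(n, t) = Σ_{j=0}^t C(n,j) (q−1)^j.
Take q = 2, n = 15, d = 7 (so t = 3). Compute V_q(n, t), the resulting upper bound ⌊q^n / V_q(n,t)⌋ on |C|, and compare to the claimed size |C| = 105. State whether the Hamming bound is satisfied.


V_q(n, t) = 576, q^n = 32768, Hamming bound = 56, |C| = 105 > bound (violated).

Step 1: Compute V_q(n, t) = Σ_{j=0}^3 C(n, j) (q−1)^j.
  j = 0: C(15,0)·(1)^0 = 1·1 = 1.
  j = 1: C(15,1)·(1)^1 = 15·1 = 15.
  j = 2: C(15,2)·(1)^2 = 105·1 = 105.
  j = 3: C(15,3)·(1)^3 = 455·1 = 455.
  V_q(n, t) = 1 + 15 + 105 + 455 = 576.
Step 2: q^n = 2^15 = 32768.
Step 3: Hamming bound ⌊q^n / V_q(n,t)⌋ = ⌊32768/576⌋ = 56.
Step 4: Compare |C| = 105 to 56: violated.
The claimed |C| lies above the Hamming bound, so no 2-ary code of length 15 with d ≥ 7 can have 105 codewords.


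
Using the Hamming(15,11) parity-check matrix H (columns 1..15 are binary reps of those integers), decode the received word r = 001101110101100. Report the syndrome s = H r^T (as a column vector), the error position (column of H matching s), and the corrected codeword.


s = (0, 1, 0, 1)^T, error position = 5, corrected codeword c = 001111110101100

Compute s = H r^T mod 2 one row at a time:
  s_1 = 1 + 0 + 1 + 0 + 1 + 1 + 0 + 0 = 4 ≡ 0 (mod 2).
  s_2 = 1 + 0 + 1 + 1 + 1 + 1 + 0 + 0 = 5 ≡ 1 (mod 2).
  s_3 = 0 + 1 + 1 + 1 + 1 + 0 + 0 + 0 = 4 ≡ 0 (mod 2).
  s_4 = 0 + 1 + 0 + 1 + 0 + 0 + 1 + 0 = 3 ≡ 1 (mod 2).
s = (0, 1, 0, 1)^T — this equals column 5 of H (binary 0101), so error is at position 5.
Correct: flip bit 5 of r = 001101110101100 to get c = 001111110101100.


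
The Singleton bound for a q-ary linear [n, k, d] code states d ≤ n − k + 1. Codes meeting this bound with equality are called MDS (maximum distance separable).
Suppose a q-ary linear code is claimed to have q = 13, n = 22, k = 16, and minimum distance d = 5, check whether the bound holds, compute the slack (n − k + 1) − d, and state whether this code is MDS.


Singleton RHS = n − k + 1 = 7, slack = 2, bound satisfied, not MDS.

Singleton bound: d ≤ n − k + 1.
Here n = 22, k = 16, so n − k + 1 = 7.
Given d = 5, check d ≤ 7: YES.
Slack = (n − k + 1) − d = 2.
The code is NOT MDS (slack = 2 > 0).
Description: the claimed parameters are [22, 16, 5]_13; such a code would be non-MDS.


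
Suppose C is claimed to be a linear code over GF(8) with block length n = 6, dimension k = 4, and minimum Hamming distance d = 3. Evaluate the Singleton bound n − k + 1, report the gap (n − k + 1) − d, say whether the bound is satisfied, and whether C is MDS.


Singleton RHS = n − k + 1 = 3, slack = 0, bound satisfied, MDS.

Singleton bound: d ≤ n − k + 1.
Here n = 6, k = 4, so n − k + 1 = 3.
Given d = 3, check d ≤ 3: YES.
Slack = (n − k + 1) − d = 0.
The code is MDS (slack = 0).
Description: the claimed parameters are [6, 4, 3]_8; such a code would be MDS (meets Singleton bound).


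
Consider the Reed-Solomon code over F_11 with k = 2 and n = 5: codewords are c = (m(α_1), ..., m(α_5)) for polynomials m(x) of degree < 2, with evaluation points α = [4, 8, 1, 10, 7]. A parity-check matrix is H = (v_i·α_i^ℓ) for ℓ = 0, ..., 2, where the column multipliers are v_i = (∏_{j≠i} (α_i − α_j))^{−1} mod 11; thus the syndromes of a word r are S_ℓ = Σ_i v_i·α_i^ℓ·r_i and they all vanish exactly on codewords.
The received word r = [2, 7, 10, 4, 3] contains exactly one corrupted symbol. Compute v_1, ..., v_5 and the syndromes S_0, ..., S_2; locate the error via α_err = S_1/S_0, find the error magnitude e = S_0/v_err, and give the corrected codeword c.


S = (9, 9, 9), error at position 3, error magnitude e = 9, c = [2, 7, 1, 4, 3].

Step 1: column multipliers v_i = (∏_{j≠i}(α_i − α_j))^{−1} mod 11.
  i = 1 (α = 4): (4−8)(4−1)(4−10)(4−7) = (−4)·3·(−6)·(−3) = −216 ≡ 4, so v_1 = 4^{−1} = 3 (mod 11).
  i = 2 (α = 8): (8−4)(8−1)(8−10)(8−7) = 4·7·(−2)·1 = −56 ≡ 10, so v_2 = 10^{−1} = 10 (mod 11).
  i = 3 (α = 1): (1−4)(1−8)(1−10)(1−7) = (−3)·(−7)·(−9)·(−6) = 1134 ≡ 1, so v_3 = 1^{−1} = 1 (mod 11).
  i = 4 (α = 10): (10−4)(10−8)(10−1)(10−7) = 6·2·9·3 = 324 ≡ 5, so v_4 = 5^{−1} = 9 (mod 11).
  i = 5 (α = 7): (7−4)(7−8)(7−1)(7−10) = 3·(−1)·6·(−3) = 54 ≡ 10, so v_5 = 10^{−1} = 10 (mod 11).
  v = [3, 10, 1, 9, 10].
Step 2: syndromes of r = [2, 7, 10, 4, 3] (all sums mod 11).
  S_0 = Σ v_i r_i = 3·2 + 10·7 + 1·10 + 9·4 + 10·3 = 152 ≡ 9.
  S_1 = Σ v_i α_i r_i = 3·4·2 + 10·8·7 + 1·1·10 + 9·10·4 + 10·7·3 = 1164 ≡ 9.
  α_i^2 mod 11 = [5, 9, 1, 1, 5].
  S_2 = Σ v_i α_i^2 r_i = 3·5·2 + 10·9·7 + 1·1·10 + 9·1·4 + 10·5·3 = 856 ≡ 9.
  S = (9, 9, 9) ≠ 0, so r is not a codeword (an error is present).
Step 3: locate the error. For a single error e at position i, S_ℓ = v_i·e·α_i^ℓ, so α_err = S_1/S_0.
  S_0^{−1} = 9^{−1} = 5 (mod 11), so α_err = 9·5 = 45 ≡ 1 = α_3. Error position i = 3.
  Consistency check: S_2/S_1 = 9·5 = 45 ≡ 1 = α_err ✓ (single-error assumption holds).
Step 4: error magnitude e = S_0/v_3 = S_0·∏_{j≠3}(α_3 − α_j) = 9·1 = 9 ≡ 9 (mod 11).
Step 5: correct position 3: c_3 = r_3 − e = 10 − 9 ≡ 1 (mod 11). Hence c = [2, 7, 1, 4, 3].
  Check: interpolating c through the α_i gives m(x) = 8 + 4·x (degree < 2) with m(α_i) = c_i for every i, so c is indeed a codeword.


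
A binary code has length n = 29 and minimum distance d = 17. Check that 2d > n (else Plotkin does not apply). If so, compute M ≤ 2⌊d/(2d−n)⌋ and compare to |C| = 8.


Plotkin bound M ≤ 6; given |C| = 8 > bound (violated).

Check applicability: 2d = 34, n = 29.
2d − n = 5 > 0, so Plotkin applies.
Compute d/(2d−n) = 17/5 ≈ 3.4000.
⌊d/(2d−n)⌋ = 3.
Plotkin bound: M ≤ 2·3 = 6.
Given |C| = 8, check: VIOLATED.
This |C| is above the Plotkin bound, so no binary code with n = 29, d = 17 and 8 codewords exists.


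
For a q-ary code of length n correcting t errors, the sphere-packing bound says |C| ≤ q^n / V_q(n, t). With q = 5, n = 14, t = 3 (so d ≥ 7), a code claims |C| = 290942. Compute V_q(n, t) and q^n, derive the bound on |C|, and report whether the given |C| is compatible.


V_q(n, t) = 24809, q^n = 6103515625, Hamming bound = 246020, |C| = 290942 > bound (violated).

Step 1: Compute V_q(n, t) = Σ_{j=0}^3 C(n, j) (q−1)^j.
  j = 0: C(14,0)·(4)^0 = 1·1 = 1.
  j = 1: C(14,1)·(4)^1 = 14·4 = 56.
  j = 2: C(14,2)·(4)^2 = 91·16 = 1456.
  j = 3: C(14,3)·(4)^3 = 364·64 = 23296.
  V_q(n, t) = 1 + 56 + 1456 + 23296 = 24809.
Step 2: q^n = 5^14 = 6103515625.
Step 3: Hamming bound ⌊q^n / V_q(n,t)⌋ = ⌊6103515625/24809⌋ = 246020.
Step 4: Compare |C| = 290942 to 246020: violated.
The claimed |C| lies above the Hamming bound, so no 5-ary code of length 14 with d ≥ 7 can have 290942 codewords.


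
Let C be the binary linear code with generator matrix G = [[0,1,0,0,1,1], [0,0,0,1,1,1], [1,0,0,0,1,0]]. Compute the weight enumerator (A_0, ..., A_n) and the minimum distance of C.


Weight distribution: A_0 = 1, A_2 = 2, A_3 = 4, A_4 = 1. Minimum distance d = 2.

Enumerate all 2^3 = 8 messages m ∈ F_2^3.
For each, compute codeword c = mG in F_2^6, then tally its weight.
  m = 000 → c = 000000, weight = 0.
  m = 100 → c = 010011, weight = 3.
  m = 010 → c = 000111, weight = 3.
  m = 110 → c = 010100, weight = 2.
  m = 001 → c = 100010, weight = 2.
  m = 101 → c = 110001, weight = 3.
  m = 011 → c = 100101, weight = 3.
  m = 111 → c = 110110, weight = 4.
Tally weights:
  weight 0: 1 codewords.
  weight 2: 2 codewords.
  weight 3: 4 codewords.
  weight 4: 1 codewords.
Minimum distance d = smallest w > 0 with A_w > 0 = 2.
Sanity: Σ A_w = 8 = 2^3 = 8 ✓.
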